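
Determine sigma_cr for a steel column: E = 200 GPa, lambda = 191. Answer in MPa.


sigma_cr = pi^2 * E / lambda^2
= 9.8696 * 200000.0 / 191^2
= 9.8696 * 200000.0 / 36481
= 54.1082 MPa

54.1082 MPa


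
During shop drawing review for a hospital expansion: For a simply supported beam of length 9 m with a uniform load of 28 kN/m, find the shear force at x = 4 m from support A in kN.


R_A = w * L / 2 = 28 * 9 / 2 = 126.0 kN
V(x) = R_A - w * x = 126.0 - 28 * 4
= 14.0 kN

14.0 kN


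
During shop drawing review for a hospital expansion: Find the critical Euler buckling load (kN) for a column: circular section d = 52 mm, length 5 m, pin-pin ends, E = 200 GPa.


I = pi * d^4 / 64 = 358908.11 mm^4
L = 5000.0 mm
P_cr = pi^2 * E * I / L^2
= 9.8696 * 200000.0 * 358908.11 / 5000.0^2
= 28338.25 N = 28.3382 kN

28.3382 kN


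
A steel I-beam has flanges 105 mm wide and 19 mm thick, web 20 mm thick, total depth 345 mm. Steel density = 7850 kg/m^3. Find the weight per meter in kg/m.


A_flanges = 2 * 105 * 19 = 3990 mm^2
A_web = (345 - 2 * 19) * 20 = 6140 mm^2
A_total = 3990 + 6140 = 10130 mm^2 = 0.010130 m^2
Weight = rho * A = 7850 * 0.010130 = 79.5205 kg/m

79.5205 kg/m


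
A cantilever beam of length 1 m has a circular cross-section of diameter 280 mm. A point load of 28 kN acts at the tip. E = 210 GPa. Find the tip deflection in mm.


I = pi * d^4 / 64 = pi * 280^4 / 64 = 301718558.45 mm^4
L = 1000.0 mm, P = 28000.0 N, E = 210000.0 MPa
delta = P * L^3 / (3 * E * I)
= 28000.0 * 1000.0^3 / (3 * 210000.0 * 301718558.45)
= 0.1473 mm

0.1473 mm


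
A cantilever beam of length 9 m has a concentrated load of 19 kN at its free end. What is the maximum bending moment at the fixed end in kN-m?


For a cantilever with a point load at the free end:
M_max = P * L = 19 * 9 = 171 kN-m

171 kN-m


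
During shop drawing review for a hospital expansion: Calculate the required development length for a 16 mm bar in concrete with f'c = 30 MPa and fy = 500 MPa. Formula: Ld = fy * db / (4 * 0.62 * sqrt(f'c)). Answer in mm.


Ld = (fy * db) / (4 * 0.62 * sqrt(f'c))
= (500 * 16) / (4 * 0.62 * sqrt(30))
= 8000 / 13.5835
= 588.95 mm

588.95 mm


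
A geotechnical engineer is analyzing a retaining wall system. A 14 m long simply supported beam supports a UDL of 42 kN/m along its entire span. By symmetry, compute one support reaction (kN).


Total load = w * L = 42 * 14 = 588 kN
By symmetry, each reaction R = total / 2 = 588 / 2 = 294.0 kN

294.0 kN


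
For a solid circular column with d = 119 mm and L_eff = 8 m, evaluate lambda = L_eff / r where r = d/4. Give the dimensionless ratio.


Radius of gyration r = d / 4 = 119 / 4 = 29.75 mm
L_eff = 8000.0 mm
Slenderness ratio = L / r = 8000.0 / 29.75 = 268.91 (dimensionless)

268.91 (dimensionless)


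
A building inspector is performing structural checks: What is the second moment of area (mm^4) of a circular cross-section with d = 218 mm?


r = d / 2 = 218 / 2 = 109.0 mm
I = pi * r^4 / 4 = pi * 109.0^4 / 4
= 110865360.4 mm^4

110865360.4 mm^4


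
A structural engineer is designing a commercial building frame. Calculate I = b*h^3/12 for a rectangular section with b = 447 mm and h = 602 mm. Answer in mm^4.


I = b * h^3 / 12
= 447 * 602^3 / 12
= 447 * 218167208 / 12
= 8126728498.0 mm^4

8126728498.0 mm^4


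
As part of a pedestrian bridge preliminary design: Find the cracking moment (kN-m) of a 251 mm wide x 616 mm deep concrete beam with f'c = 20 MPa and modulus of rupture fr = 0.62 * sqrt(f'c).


fr = 0.62 * sqrt(20) = 0.62 * 4.4721 = 2.7727 MPa
I = 251 * 616^3 / 12 = 4889164074.67 mm^4
y_t = 308.0 mm
M_cr = fr * I / y_t = 2.7727 * 4889164074.67 / 308.0 N-mm
= 44.014 kN-m

44.014 kN-m


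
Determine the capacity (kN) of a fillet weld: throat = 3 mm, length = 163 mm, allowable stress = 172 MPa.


Strength = throat * length * allowable stress
= 3 * 163 * 172 N
= 84108 N
= 84.11 kN

84.11 kN


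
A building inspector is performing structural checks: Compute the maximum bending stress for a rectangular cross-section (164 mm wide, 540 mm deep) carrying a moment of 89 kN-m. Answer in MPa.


I = b * h^3 / 12 = 164 * 540^3 / 12 = 2152008000.0 mm^4
y = h / 2 = 540 / 2 = 270.0 mm
M = 89 kN-m = 89000000.0 N-mm
sigma = M * y / I = 89000000.0 * 270.0 / 2152008000.0
= 11.17 MPa

11.17 MPa


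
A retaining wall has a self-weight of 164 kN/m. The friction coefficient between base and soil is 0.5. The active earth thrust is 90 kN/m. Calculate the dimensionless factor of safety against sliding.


Resisting force = mu * W = 0.5 * 164 = 82.0 kN/m
FOS = Resisting / Driving = 82.0 / 90
= 0.9111 (dimensionless)

0.9111 (dimensionless)


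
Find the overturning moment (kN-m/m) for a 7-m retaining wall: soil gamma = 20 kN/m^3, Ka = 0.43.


Pa = 0.5 * Ka * gamma * H^2
= 0.5 * 0.43 * 20 * 7^2
= 210.7 kN/m
Arm = H / 3 = 7 / 3 = 2.3333 m
Mo = Pa * arm = Pa * H / 3 = 210.7 * 7 / 3 = 491.6333 kN-m/m

491.6333 kN-m/m


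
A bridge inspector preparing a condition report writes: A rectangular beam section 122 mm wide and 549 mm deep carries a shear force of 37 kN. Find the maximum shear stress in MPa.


A = b * h = 122 * 549 = 66978 mm^2
V = 37 kN = 37000.0 N
tau_max = 1.5 * V / A = 1.5 * 37000.0 / 66978
= 0.8286 MPa

0.8286 MPa


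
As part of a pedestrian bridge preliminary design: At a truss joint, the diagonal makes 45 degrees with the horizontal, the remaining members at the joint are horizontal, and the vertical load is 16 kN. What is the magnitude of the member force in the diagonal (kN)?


At the joint, only the diagonal has a vertical component, so vertical equilibrium gives:
F * sin(45) = 16
F = 16 / sin(45)
= 16 / 0.707107
= 22.63 kN

22.63 kN


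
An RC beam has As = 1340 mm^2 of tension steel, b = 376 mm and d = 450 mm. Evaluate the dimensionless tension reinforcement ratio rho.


rho = As / (b * d)
= 1340 / (376 * 450)
= 1340 / 169200
= 0.00792 (dimensionless)

0.00792 (dimensionless)


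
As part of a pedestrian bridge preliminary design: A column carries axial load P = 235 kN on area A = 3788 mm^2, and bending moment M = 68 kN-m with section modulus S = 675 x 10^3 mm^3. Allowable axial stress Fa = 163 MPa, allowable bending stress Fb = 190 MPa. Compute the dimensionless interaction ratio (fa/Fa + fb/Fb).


f_a = P / A = 235000.0 / 3788 = 62.038 MPa
f_b = M / S = 68000000.0 / 675000.0 = 100.7407 MPa
Ratio = f_a / Fa + f_b / Fb
= 62.038 / 163 + 100.7407 / 190
= 0.9108 (dimensionless)

0.9108 (dimensionless)


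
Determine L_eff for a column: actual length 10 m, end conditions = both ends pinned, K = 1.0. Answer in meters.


L_eff = K * L
= 1.0 * 10
= 10.0 m

10.0 m


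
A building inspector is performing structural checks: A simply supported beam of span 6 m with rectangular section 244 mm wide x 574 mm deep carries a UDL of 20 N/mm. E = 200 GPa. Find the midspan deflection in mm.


I = 244 * 574^3 / 12 = 3845424221.33 mm^4
L = 6000.0 mm, w = 20 N/mm, E = 200000.0 MPa
delta = 5 * w * L^4 / (384 * E * I)
= 5 * 20 * 6000.0^4 / (384 * 200000.0 * 3845424221.33)
= 0.4388 mm

0.4388 mm


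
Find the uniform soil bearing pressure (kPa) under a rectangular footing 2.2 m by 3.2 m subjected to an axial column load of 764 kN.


A = 2.2 * 3.2 = 7.04 m^2
q = P / A = 764 / 7.04
= 108.5227 kPa

108.5227 kPa


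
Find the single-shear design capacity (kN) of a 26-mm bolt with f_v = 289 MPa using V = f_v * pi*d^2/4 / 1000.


A = pi * d^2 / 4 = pi * 26^2 / 4 = 530.9292 mm^2
V = f_v * A / 1000 = 289 * 530.9292 / 1000
= 153.4385 kN

153.4385 kN


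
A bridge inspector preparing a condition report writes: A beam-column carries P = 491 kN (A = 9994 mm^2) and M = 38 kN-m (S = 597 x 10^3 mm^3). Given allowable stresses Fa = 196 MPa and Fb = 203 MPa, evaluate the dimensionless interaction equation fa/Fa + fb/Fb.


f_a = P / A = 491000.0 / 9994 = 49.1295 MPa
f_b = M / S = 38000000.0 / 597000.0 = 63.6516 MPa
Ratio = f_a / Fa + f_b / Fb
= 49.1295 / 196 + 63.6516 / 203
= 0.5642 (dimensionless)

0.5642 (dimensionless)


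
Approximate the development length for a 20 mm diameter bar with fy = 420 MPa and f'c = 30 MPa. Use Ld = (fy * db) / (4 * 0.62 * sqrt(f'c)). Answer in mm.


Ld = (fy * db) / (4 * 0.62 * sqrt(f'c))
= (420 * 20) / (4 * 0.62 * sqrt(30))
= 8400 / 13.5835
= 618.4 mm

618.4 mm


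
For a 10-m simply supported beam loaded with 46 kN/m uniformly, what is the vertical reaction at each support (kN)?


Total load = w * L = 46 * 10 = 460 kN
By symmetry, each reaction R = total / 2 = 460 / 2 = 230.0 kN

230.0 kN


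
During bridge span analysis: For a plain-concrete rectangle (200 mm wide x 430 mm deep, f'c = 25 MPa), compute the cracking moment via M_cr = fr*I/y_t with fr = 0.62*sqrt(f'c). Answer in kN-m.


fr = 0.62 * sqrt(25) = 0.62 * 5.0 = 3.1 MPa
I = 200 * 430^3 / 12 = 1325116666.67 mm^4
y_t = 215.0 mm
M_cr = fr * I / y_t = 3.1 * 1325116666.67 / 215.0 N-mm
= 19.1063 kN-m

19.1063 kN-m


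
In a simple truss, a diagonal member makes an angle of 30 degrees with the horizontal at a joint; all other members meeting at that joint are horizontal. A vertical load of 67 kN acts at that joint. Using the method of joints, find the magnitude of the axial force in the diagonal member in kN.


At the joint, only the diagonal has a vertical component, so vertical equilibrium gives:
F * sin(30) = 67
F = 67 / sin(30)
= 67 / 0.5
= 134.0 kN

134.0 kN


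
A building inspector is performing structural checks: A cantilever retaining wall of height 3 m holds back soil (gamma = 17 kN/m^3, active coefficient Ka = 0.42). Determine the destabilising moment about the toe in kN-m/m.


Pa = 0.5 * Ka * gamma * H^2
= 0.5 * 0.42 * 17 * 3^2
= 32.13 kN/m
Arm = H / 3 = 3 / 3 = 1.0 m
Mo = Pa * arm = Pa * H / 3 = 32.13 * 3 / 3 = 32.13 kN-m/m

32.13 kN-m/m


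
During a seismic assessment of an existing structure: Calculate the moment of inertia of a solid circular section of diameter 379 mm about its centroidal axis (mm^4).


r = d / 2 = 379 / 2 = 189.5 mm
I = pi * r^4 / 4 = pi * 189.5^4 / 4
= 1012807103.26 mm^4

1012807103.26 mm^4


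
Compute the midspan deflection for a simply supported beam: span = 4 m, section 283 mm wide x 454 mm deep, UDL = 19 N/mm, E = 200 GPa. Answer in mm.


I = 283 * 454^3 / 12 = 2206849659.33 mm^4
L = 4000.0 mm, w = 19 N/mm, E = 200000.0 MPa
delta = 5 * w * L^4 / (384 * E * I)
= 5 * 19 * 4000.0^4 / (384 * 200000.0 * 2206849659.33)
= 0.1435 mm

0.1435 mm


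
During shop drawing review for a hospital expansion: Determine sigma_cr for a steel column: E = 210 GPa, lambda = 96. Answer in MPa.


sigma_cr = pi^2 * E / lambda^2
= 9.8696 * 210000.0 / 96^2
= 9.8696 * 210000.0 / 9216
= 224.8933 MPa

224.8933 MPa


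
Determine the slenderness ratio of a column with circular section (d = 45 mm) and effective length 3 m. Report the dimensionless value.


Radius of gyration r = d / 4 = 45 / 4 = 11.25 mm
L_eff = 3000.0 mm
Slenderness ratio = L / r = 3000.0 / 11.25 = 266.67 (dimensionless)

266.67 (dimensionless)


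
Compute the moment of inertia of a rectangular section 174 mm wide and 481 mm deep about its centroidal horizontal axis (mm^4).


I = b * h^3 / 12
= 174 * 481^3 / 12
= 174 * 111284641 / 12
= 1613627294.5 mm^4

1613627294.5 mm^4


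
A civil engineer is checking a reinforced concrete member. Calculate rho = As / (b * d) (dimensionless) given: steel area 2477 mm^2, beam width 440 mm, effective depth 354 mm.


rho = As / (b * d)
= 2477 / (440 * 354)
= 2477 / 155760
= 0.015903 (dimensionless)

0.015903 (dimensionless)


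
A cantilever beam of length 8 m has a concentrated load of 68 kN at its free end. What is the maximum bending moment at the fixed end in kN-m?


For a cantilever with a point load at the free end:
M_max = P * L = 68 * 8 = 544 kN-m

544 kN-m


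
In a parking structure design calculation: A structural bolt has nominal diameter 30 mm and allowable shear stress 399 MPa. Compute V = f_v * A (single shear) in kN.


A = pi * d^2 / 4 = pi * 30^2 / 4 = 706.8583 mm^2
V = f_v * A / 1000 = 399 * 706.8583 / 1000
= 282.0365 kN

282.0365 kN


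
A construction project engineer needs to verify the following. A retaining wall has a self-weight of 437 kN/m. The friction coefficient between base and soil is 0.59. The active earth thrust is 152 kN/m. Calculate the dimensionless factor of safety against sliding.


Resisting force = mu * W = 0.59 * 437 = 257.83 kN/m
FOS = Resisting / Driving = 257.83 / 152
= 1.6962 (dimensionless)

1.6962 (dimensionless)


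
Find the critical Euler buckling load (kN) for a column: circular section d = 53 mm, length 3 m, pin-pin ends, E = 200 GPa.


I = pi * d^4 / 64 = 387323.08 mm^4
L = 3000.0 mm
P_cr = pi^2 * E * I / L^2
= 9.8696 * 200000.0 * 387323.08 / 3000.0^2
= 84949.46 N = 84.9495 kN

84.9495 kN


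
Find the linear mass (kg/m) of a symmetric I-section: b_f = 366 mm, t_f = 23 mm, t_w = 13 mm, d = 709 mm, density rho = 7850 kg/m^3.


A_flanges = 2 * 366 * 23 = 16836 mm^2
A_web = (709 - 2 * 23) * 13 = 8619 mm^2
A_total = 16836 + 8619 = 25455 mm^2 = 0.025455 m^2
Weight = rho * A = 7850 * 0.025455 = 199.8218 kg/m

199.8218 kg/m


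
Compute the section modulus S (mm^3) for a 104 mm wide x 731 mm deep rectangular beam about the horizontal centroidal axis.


S = b * h^2 / 6
= 104 * 731^2 / 6
= 104 * 534361 / 6
= 9262257.33 mm^3

9262257.33 mm^3


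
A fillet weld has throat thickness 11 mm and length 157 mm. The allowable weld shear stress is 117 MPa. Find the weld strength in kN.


Strength = throat * length * allowable stress
= 11 * 157 * 117 N
= 202059 N
= 202.06 kN

202.06 kN


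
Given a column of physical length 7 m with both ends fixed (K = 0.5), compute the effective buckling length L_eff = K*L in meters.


L_eff = K * L
= 0.5 * 7
= 3.5 m

3.5 m


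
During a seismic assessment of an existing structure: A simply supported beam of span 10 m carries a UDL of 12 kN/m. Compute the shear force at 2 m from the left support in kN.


R_A = w * L / 2 = 12 * 10 / 2 = 60.0 kN
V(x) = R_A - w * x = 60.0 - 12 * 2
= 36.0 kN

36.0 kN


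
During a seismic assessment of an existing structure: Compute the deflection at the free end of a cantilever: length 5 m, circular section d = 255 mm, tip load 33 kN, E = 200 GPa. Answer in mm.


I = pi * d^4 / 64 = pi * 255^4 / 64 = 207553767.2 mm^4
L = 5000.0 mm, P = 33000.0 N, E = 200000.0 MPa
delta = P * L^3 / (3 * E * I)
= 33000.0 * 5000.0^3 / (3 * 200000.0 * 207553767.2)
= 33.1239 mm

33.1239 mm


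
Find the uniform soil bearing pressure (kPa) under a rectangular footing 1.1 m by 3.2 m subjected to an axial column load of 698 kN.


A = 1.1 * 3.2 = 3.52 m^2
q = P / A = 698 / 3.52
= 198.2955 kPa

198.2955 kPa


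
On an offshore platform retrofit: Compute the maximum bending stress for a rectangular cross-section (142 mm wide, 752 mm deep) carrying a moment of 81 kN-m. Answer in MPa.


I = b * h^3 / 12 = 142 * 752^3 / 12 = 5032231594.67 mm^4
y = h / 2 = 752 / 2 = 376.0 mm
M = 81 kN-m = 81000000.0 N-mm
sigma = M * y / I = 81000000.0 * 376.0 / 5032231594.67
= 6.05 MPa

6.05 MPa


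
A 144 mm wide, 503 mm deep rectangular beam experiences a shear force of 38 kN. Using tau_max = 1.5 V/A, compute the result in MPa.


A = b * h = 144 * 503 = 72432 mm^2
V = 38 kN = 38000.0 N
tau_max = 1.5 * V / A = 1.5 * 38000.0 / 72432
= 0.7869 MPa

0.7869 MPa


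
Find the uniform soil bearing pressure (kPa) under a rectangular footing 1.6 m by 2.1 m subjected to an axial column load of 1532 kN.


A = 1.6 * 2.1 = 3.36 m^2
q = P / A = 1532 / 3.36
= 455.9524 kPa

455.9524 kPa


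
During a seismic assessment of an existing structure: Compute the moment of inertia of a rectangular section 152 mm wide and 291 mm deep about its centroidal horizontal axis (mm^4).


I = b * h^3 / 12
= 152 * 291^3 / 12
= 152 * 24642171 / 12
= 312134166.0 mm^4

312134166.0 mm^4


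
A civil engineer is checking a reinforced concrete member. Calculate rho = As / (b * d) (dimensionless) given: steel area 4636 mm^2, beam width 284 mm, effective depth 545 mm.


rho = As / (b * d)
= 4636 / (284 * 545)
= 4636 / 154780
= 0.029952 (dimensionless)

0.029952 (dimensionless)


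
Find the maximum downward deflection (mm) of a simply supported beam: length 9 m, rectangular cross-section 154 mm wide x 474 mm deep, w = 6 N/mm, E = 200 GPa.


I = 154 * 474^3 / 12 = 1366704108.0 mm^4
L = 9000.0 mm, w = 6 N/mm, E = 200000.0 MPa
delta = 5 * w * L^4 / (384 * E * I)
= 5 * 6 * 9000.0^4 / (384 * 200000.0 * 1366704108.0)
= 1.8752 mm

1.8752 mm


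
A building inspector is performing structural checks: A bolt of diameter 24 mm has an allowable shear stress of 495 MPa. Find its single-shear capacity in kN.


A = pi * d^2 / 4 = pi * 24^2 / 4 = 452.3893 mm^2
V = f_v * A / 1000 = 495 * 452.3893 / 1000
= 223.9327 kN

223.9327 kN


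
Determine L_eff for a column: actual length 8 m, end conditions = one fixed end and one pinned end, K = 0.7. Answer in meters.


L_eff = K * L
= 0.7 * 8
= 5.6 m

5.6 m


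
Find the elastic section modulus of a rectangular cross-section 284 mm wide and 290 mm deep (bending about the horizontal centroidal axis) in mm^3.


S = b * h^2 / 6
= 284 * 290^2 / 6
= 284 * 84100 / 6
= 3980733.33 mm^3

3980733.33 mm^3


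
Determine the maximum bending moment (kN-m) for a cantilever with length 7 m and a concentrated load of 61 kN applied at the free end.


For a cantilever with a point load at the free end:
M_max = P * L = 61 * 7 = 427 kN-m

427 kN-m


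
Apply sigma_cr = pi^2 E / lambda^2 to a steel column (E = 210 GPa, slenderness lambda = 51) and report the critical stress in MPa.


sigma_cr = pi^2 * E / lambda^2
= 9.8696 * 210000.0 / 51^2
= 9.8696 * 210000.0 / 2601
= 796.8539 MPa

796.8539 MPa


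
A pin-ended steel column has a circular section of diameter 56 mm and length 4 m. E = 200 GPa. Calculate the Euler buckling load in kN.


I = pi * d^4 / 64 = 482749.69 mm^4
L = 4000.0 mm
P_cr = pi^2 * E * I / L^2
= 9.8696 * 200000.0 * 482749.69 / 4000.0^2
= 59556.86 N = 59.5569 kN

59.5569 kN


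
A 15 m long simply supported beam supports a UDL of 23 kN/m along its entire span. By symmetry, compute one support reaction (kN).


Total load = w * L = 23 * 15 = 345 kN
By symmetry, each reaction R = total / 2 = 345 / 2 = 172.5 kN

172.5 kN


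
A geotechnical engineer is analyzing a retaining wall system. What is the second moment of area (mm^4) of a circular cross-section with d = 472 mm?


r = d / 2 = 472 / 2 = 236.0 mm
I = pi * r^4 / 4 = pi * 236.0^4 / 4
= 2436339987.1 mm^4

2436339987.1 mm^4


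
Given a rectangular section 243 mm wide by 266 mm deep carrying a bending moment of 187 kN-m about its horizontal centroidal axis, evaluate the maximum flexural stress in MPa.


I = b * h^3 / 12 = 243 * 266^3 / 12 = 381127194.0 mm^4
y = h / 2 = 266 / 2 = 133.0 mm
M = 187 kN-m = 187000000.0 N-mm
sigma = M * y / I = 187000000.0 * 133.0 / 381127194.0
= 65.26 MPa

65.26 MPa


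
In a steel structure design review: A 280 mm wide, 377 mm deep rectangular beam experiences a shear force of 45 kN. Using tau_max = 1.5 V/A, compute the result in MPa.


A = b * h = 280 * 377 = 105560 mm^2
V = 45 kN = 45000.0 N
tau_max = 1.5 * V / A = 1.5 * 45000.0 / 105560
= 0.6394 MPa

0.6394 MPa


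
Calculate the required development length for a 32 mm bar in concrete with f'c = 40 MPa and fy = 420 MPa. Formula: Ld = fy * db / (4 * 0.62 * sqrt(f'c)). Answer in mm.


Ld = (fy * db) / (4 * 0.62 * sqrt(f'c))
= (420 * 32) / (4 * 0.62 * sqrt(40))
= 13440 / 15.6849
= 856.88 mm

856.88 mm


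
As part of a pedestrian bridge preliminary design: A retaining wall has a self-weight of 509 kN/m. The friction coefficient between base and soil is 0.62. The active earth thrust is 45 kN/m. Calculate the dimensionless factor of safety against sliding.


Resisting force = mu * W = 0.62 * 509 = 315.58 kN/m
FOS = Resisting / Driving = 315.58 / 45
= 7.0129 (dimensionless)

7.0129 (dimensionless)


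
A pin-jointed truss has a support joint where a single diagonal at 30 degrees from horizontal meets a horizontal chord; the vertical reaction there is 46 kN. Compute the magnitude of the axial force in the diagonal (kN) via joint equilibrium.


At the joint, only the diagonal has a vertical component, so vertical equilibrium gives:
F * sin(30) = 46
F = 46 / sin(30)
= 46 / 0.5
= 92.0 kN

92.0 kN


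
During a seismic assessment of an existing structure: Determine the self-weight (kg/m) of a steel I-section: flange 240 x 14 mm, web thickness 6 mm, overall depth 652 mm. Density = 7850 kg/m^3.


A_flanges = 2 * 240 * 14 = 6720 mm^2
A_web = (652 - 2 * 14) * 6 = 3744 mm^2
A_total = 6720 + 3744 = 10464 mm^2 = 0.010464 m^2
Weight = rho * A = 7850 * 0.010464 = 82.1424 kg/m

82.1424 kg/m


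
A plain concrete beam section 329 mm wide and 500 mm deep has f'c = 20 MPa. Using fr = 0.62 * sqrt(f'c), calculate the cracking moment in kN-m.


fr = 0.62 * sqrt(20) = 0.62 * 4.4721 = 2.7727 MPa
I = 329 * 500^3 / 12 = 3427083333.33 mm^4
y_t = 250.0 mm
M_cr = fr * I / y_t = 2.7727 * 3427083333.33 / 250.0 N-mm
= 38.0094 kN-m

38.0094 kN-m


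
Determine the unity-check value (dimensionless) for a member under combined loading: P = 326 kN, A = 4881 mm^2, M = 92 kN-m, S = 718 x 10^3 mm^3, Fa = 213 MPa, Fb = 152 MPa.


f_a = P / A = 326000.0 / 4881 = 66.7896 MPa
f_b = M / S = 92000000.0 / 718000.0 = 128.1337 MPa
Ratio = f_a / Fa + f_b / Fb
= 66.7896 / 213 + 128.1337 / 152
= 1.1566 (dimensionless)

1.1566 (dimensionless)


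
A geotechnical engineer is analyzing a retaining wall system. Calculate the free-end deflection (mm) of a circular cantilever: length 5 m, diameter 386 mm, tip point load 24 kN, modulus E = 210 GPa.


I = pi * d^4 / 64 = pi * 386^4 / 64 = 1089730527.72 mm^4
L = 5000.0 mm, P = 24000.0 N, E = 210000.0 MPa
delta = P * L^3 / (3 * E * I)
= 24000.0 * 5000.0^3 / (3 * 210000.0 * 1089730527.72)
= 4.3698 mm

4.3698 mm


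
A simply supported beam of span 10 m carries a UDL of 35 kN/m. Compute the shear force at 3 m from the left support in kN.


R_A = w * L / 2 = 35 * 10 / 2 = 175.0 kN
V(x) = R_A - w * x = 175.0 - 35 * 3
= 70.0 kN

70.0 kN


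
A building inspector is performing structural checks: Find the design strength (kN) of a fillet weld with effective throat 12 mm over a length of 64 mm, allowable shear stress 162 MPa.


Strength = throat * length * allowable stress
= 12 * 64 * 162 N
= 124416 N
= 124.42 kN

124.42 kN


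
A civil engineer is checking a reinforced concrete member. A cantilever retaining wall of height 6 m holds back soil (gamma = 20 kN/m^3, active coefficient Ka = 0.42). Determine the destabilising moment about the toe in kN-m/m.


Pa = 0.5 * Ka * gamma * H^2
= 0.5 * 0.42 * 20 * 6^2
= 151.2 kN/m
Arm = H / 3 = 6 / 3 = 2.0 m
Mo = Pa * arm = Pa * H / 3 = 151.2 * 6 / 3 = 302.4 kN-m/m

302.4 kN-m/m


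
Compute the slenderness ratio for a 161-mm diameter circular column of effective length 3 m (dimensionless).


Radius of gyration r = d / 4 = 161 / 4 = 40.25 mm
L_eff = 3000.0 mm
Slenderness ratio = L / r = 3000.0 / 40.25 = 74.53 (dimensionless)

74.53 (dimensionless)


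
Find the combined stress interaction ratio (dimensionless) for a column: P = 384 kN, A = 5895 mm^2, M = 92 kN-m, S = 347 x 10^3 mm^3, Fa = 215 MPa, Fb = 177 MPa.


f_a = P / A = 384000.0 / 5895 = 65.1399 MPa
f_b = M / S = 92000000.0 / 347000.0 = 265.1297 MPa
Ratio = f_a / Fa + f_b / Fb
= 65.1399 / 215 + 265.1297 / 177
= 1.8009 (dimensionless)

1.8009 (dimensionless)


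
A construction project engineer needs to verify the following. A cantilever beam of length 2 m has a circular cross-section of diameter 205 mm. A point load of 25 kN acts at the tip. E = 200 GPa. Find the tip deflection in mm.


I = pi * d^4 / 64 = pi * 205^4 / 64 = 86693261.7 mm^4
L = 2000.0 mm, P = 25000.0 N, E = 200000.0 MPa
delta = P * L^3 / (3 * E * I)
= 25000.0 * 2000.0^3 / (3 * 200000.0 * 86693261.7)
= 3.845 mm

3.845 mm


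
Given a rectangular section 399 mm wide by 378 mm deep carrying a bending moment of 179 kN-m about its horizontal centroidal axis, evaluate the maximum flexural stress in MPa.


I = b * h^3 / 12 = 399 * 378^3 / 12 = 1795837554.0 mm^4
y = h / 2 = 378 / 2 = 189.0 mm
M = 179 kN-m = 179000000.0 N-mm
sigma = M * y / I = 179000000.0 * 189.0 / 1795837554.0
= 18.84 MPa

18.84 MPa


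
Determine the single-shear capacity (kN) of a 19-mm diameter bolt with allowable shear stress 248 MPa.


A = pi * d^2 / 4 = pi * 19^2 / 4 = 283.5287 mm^2
V = f_v * A / 1000 = 248 * 283.5287 / 1000
= 70.3151 kN

70.3151 kN


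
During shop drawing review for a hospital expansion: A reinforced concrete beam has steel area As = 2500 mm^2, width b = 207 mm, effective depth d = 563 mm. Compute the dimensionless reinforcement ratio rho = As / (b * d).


rho = As / (b * d)
= 2500 / (207 * 563)
= 2500 / 116541
= 0.021452 (dimensionless)

0.021452 (dimensionless)


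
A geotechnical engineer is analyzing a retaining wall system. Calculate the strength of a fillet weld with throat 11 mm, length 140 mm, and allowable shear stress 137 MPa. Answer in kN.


Strength = throat * length * allowable stress
= 11 * 140 * 137 N
= 210980 N
= 210.98 kN

210.98 kN


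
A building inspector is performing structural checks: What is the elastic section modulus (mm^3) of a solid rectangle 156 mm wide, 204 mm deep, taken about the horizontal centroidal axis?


S = b * h^2 / 6
= 156 * 204^2 / 6
= 156 * 41616 / 6
= 1082016.0 mm^3

1082016.0 mm^3


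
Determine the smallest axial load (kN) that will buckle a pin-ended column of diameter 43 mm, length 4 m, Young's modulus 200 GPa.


I = pi * d^4 / 64 = 167820.0 mm^4
L = 4000.0 mm
P_cr = pi^2 * E * I / L^2
= 9.8696 * 200000.0 * 167820.0 / 4000.0^2
= 20703.96 N = 20.704 kN

20.704 kN


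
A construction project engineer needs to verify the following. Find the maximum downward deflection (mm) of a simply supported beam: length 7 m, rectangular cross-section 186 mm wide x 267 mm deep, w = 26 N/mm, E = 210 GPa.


I = 186 * 267^3 / 12 = 295029526.5 mm^4
L = 7000.0 mm, w = 26 N/mm, E = 210000.0 MPa
delta = 5 * w * L^4 / (384 * E * I)
= 5 * 26 * 7000.0^4 / (384 * 210000.0 * 295029526.5)
= 13.1196 mm

13.1196 mm


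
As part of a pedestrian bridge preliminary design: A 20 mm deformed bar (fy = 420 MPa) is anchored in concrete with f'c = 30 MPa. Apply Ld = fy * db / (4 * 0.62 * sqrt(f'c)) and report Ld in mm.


Ld = (fy * db) / (4 * 0.62 * sqrt(f'c))
= (420 * 20) / (4 * 0.62 * sqrt(30))
= 8400 / 13.5835
= 618.4 mm

618.4 mm


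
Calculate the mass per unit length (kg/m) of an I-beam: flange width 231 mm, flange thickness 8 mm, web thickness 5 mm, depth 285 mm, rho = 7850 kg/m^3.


A_flanges = 2 * 231 * 8 = 3696 mm^2
A_web = (285 - 2 * 8) * 5 = 1345 mm^2
A_total = 3696 + 1345 = 5041 mm^2 = 0.005041 m^2
Weight = rho * A = 7850 * 0.005041 = 39.5718 kg/m

39.5718 kg/m


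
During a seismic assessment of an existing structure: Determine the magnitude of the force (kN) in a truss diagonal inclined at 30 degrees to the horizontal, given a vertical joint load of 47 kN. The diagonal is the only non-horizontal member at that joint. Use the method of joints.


At the joint, only the diagonal has a vertical component, so vertical equilibrium gives:
F * sin(30) = 47
F = 47 / sin(30)
= 47 / 0.5
= 94.0 kN

94.0 kN


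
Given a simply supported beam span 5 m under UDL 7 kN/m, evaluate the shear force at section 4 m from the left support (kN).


R_A = w * L / 2 = 7 * 5 / 2 = 17.5 kN
V(x) = R_A - w * x = 17.5 - 7 * 4
= -10.5 kN

-10.5 kN


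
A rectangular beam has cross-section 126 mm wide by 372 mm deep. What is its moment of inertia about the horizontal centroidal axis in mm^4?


I = b * h^3 / 12
= 126 * 372^3 / 12
= 126 * 51478848 / 12
= 540527904.0 mm^4

540527904.0 mm^4


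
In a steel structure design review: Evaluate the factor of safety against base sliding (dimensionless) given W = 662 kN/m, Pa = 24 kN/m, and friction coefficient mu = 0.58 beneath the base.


Resisting force = mu * W = 0.58 * 662 = 383.96 kN/m
FOS = Resisting / Driving = 383.96 / 24
= 15.9983 (dimensionless)

15.9983 (dimensionless)


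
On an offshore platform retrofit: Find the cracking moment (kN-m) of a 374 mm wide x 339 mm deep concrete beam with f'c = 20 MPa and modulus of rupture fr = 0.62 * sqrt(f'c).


fr = 0.62 * sqrt(20) = 0.62 * 4.4721 = 2.7727 MPa
I = 374 * 339^3 / 12 = 1214197825.5 mm^4
y_t = 169.5 mm
M_cr = fr * I / y_t = 2.7727 * 1214197825.5 / 169.5 N-mm
= 19.8622 kN-m

19.8622 kN-m


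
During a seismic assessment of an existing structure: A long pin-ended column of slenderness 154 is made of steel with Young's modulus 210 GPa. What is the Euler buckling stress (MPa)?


sigma_cr = pi^2 * E / lambda^2
= 9.8696 * 210000.0 / 154^2
= 9.8696 * 210000.0 / 23716
= 87.3932 MPa

87.3932 MPa


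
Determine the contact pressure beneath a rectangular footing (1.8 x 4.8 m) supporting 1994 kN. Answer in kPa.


A = 1.8 * 4.8 = 8.64 m^2
q = P / A = 1994 / 8.64
= 230.787 kPa

230.787 kPa


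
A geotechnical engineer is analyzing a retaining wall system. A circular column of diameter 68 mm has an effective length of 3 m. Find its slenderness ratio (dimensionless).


Radius of gyration r = d / 4 = 68 / 4 = 17.0 mm
L_eff = 3000.0 mm
Slenderness ratio = L / r = 3000.0 / 17.0 = 176.47 (dimensionless)

176.47 (dimensionless)


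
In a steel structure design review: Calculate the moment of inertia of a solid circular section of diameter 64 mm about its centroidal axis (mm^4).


r = d / 2 = 64 / 2 = 32.0 mm
I = pi * r^4 / 4 = pi * 32.0^4 / 4
= 823549.66 mm^4

823549.66 mm^4


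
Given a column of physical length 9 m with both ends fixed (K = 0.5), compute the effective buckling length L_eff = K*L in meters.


L_eff = K * L
= 0.5 * 9
= 4.5 m

4.5 m


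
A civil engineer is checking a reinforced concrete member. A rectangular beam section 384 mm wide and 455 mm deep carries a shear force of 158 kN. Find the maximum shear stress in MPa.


A = b * h = 384 * 455 = 174720 mm^2
V = 158 kN = 158000.0 N
tau_max = 1.5 * V / A = 1.5 * 158000.0 / 174720
= 1.3565 MPa

1.3565 MPa


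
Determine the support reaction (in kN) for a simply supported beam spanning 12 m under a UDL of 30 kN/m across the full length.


Total load = w * L = 30 * 12 = 360 kN
By symmetry, each reaction R = total / 2 = 360 / 2 = 180.0 kN

180.0 kN


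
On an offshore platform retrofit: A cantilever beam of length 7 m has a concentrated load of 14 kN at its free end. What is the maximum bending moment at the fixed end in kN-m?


For a cantilever with a point load at the free end:
M_max = P * L = 14 * 7 = 98 kN-m

98 kN-m


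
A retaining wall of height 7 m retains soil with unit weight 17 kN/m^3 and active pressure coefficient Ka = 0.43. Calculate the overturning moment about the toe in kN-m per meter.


Pa = 0.5 * Ka * gamma * H^2
= 0.5 * 0.43 * 17 * 7^2
= 179.095 kN/m
Arm = H / 3 = 7 / 3 = 2.3333 m
Mo = Pa * arm = Pa * H / 3 = 179.095 * 7 / 3 = 417.8883 kN-m/m

417.8883 kN-m/m


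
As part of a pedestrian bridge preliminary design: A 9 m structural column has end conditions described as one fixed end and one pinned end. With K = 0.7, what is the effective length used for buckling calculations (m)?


L_eff = K * L
= 0.7 * 9
= 6.3 m

6.3 m


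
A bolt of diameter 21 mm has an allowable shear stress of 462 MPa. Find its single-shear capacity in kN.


A = pi * d^2 / 4 = pi * 21^2 / 4 = 346.3606 mm^2
V = f_v * A / 1000 = 462 * 346.3606 / 1000
= 160.0186 kN

160.0186 kN


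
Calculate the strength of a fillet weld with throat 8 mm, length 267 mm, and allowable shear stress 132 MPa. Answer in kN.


Strength = throat * length * allowable stress
= 8 * 267 * 132 N
= 281952 N
= 281.95 kN

281.95 kN


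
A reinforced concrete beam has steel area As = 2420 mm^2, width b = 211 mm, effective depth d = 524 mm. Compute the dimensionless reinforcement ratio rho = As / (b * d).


rho = As / (b * d)
= 2420 / (211 * 524)
= 2420 / 110564
= 0.021888 (dimensionless)

0.021888 (dimensionless)


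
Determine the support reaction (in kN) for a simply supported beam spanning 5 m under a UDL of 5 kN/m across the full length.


Total load = w * L = 5 * 5 = 25 kN
By symmetry, each reaction R = total / 2 = 25 / 2 = 12.5 kN

12.5 kN


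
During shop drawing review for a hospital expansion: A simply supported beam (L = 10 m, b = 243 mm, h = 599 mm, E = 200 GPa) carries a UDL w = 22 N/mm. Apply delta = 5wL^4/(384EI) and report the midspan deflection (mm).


I = 243 * 599^3 / 12 = 4352166429.75 mm^4
L = 10000.0 mm, w = 22 N/mm, E = 200000.0 MPa
delta = 5 * w * L^4 / (384 * E * I)
= 5 * 22 * 10000.0^4 / (384 * 200000.0 * 4352166429.75)
= 3.291 mm

3.291 mm


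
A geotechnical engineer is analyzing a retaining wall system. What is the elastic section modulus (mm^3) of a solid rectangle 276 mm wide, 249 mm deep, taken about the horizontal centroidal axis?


S = b * h^2 / 6
= 276 * 249^2 / 6
= 276 * 62001 / 6
= 2852046.0 mm^3

2852046.0 mm^3


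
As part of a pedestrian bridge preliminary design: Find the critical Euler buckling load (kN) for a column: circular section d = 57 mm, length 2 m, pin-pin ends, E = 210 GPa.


I = pi * d^4 / 64 = 518166.49 mm^4
L = 2000.0 mm
P_cr = pi^2 * E * I / L^2
= 9.8696 * 210000.0 * 518166.49 / 2000.0^2
= 268490.16 N = 268.4902 kN

268.4902 kN


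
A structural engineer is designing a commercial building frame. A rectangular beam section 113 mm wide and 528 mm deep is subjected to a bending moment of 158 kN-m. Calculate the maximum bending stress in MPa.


I = b * h^3 / 12 = 113 * 528^3 / 12 = 1386114048.0 mm^4
y = h / 2 = 528 / 2 = 264.0 mm
M = 158 kN-m = 158000000.0 N-mm
sigma = M * y / I = 158000000.0 * 264.0 / 1386114048.0
= 30.09 MPa

30.09 MPa


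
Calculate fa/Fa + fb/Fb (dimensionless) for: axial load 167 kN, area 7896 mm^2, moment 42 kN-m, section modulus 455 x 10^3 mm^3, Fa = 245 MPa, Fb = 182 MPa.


f_a = P / A = 167000.0 / 7896 = 21.1499 MPa
f_b = M / S = 42000000.0 / 455000.0 = 92.3077 MPa
Ratio = f_a / Fa + f_b / Fb
= 21.1499 / 245 + 92.3077 / 182
= 0.5935 (dimensionless)

0.5935 (dimensionless)


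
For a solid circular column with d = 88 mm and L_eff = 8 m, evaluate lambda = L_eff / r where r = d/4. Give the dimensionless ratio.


Radius of gyration r = d / 4 = 88 / 4 = 22.0 mm
L_eff = 8000.0 mm
Slenderness ratio = L / r = 8000.0 / 22.0 = 363.64 (dimensionless)

363.64 (dimensionless)


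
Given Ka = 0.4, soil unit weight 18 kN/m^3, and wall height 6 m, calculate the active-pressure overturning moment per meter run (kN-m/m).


Pa = 0.5 * Ka * gamma * H^2
= 0.5 * 0.4 * 18 * 6^2
= 129.6 kN/m
Arm = H / 3 = 6 / 3 = 2.0 m
Mo = Pa * arm = Pa * H / 3 = 129.6 * 6 / 3 = 259.2 kN-m/m

259.2 kN-m/m


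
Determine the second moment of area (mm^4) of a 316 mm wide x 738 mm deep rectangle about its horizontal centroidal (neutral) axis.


I = b * h^3 / 12
= 316 * 738^3 / 12
= 316 * 401947272 / 12
= 10584611496.0 mm^4

10584611496.0 mm^4


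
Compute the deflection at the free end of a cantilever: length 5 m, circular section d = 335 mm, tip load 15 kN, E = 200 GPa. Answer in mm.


I = pi * d^4 / 64 = pi * 335^4 / 64 = 618228649.37 mm^4
L = 5000.0 mm, P = 15000.0 N, E = 200000.0 MPa
delta = P * L^3 / (3 * E * I)
= 15000.0 * 5000.0^3 / (3 * 200000.0 * 618228649.37)
= 5.0548 mm

5.0548 mm


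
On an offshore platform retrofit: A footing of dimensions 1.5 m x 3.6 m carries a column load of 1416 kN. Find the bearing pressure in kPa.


A = 1.5 * 3.6 = 5.4 m^2
q = P / A = 1416 / 5.4
= 262.2222 kPa

262.2222 kPa


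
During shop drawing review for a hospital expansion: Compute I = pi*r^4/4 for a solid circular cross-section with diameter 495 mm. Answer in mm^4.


r = d / 2 = 495 / 2 = 247.5 mm
I = pi * r^4 / 4 = pi * 247.5^4 / 4
= 2947071648.52 mm^4

2947071648.52 mm^4


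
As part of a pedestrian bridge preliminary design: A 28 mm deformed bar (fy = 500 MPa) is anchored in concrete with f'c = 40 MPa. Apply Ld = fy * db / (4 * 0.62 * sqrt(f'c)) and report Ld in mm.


Ld = (fy * db) / (4 * 0.62 * sqrt(f'c))
= (500 * 28) / (4 * 0.62 * sqrt(40))
= 14000 / 15.6849
= 892.58 mm

892.58 mm


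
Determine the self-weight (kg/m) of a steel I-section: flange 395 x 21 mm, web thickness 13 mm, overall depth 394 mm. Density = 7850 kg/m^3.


A_flanges = 2 * 395 * 21 = 16590 mm^2
A_web = (394 - 2 * 21) * 13 = 4576 mm^2
A_total = 16590 + 4576 = 21166 mm^2 = 0.021166 m^2
Weight = rho * A = 7850 * 0.021166 = 166.1531 kg/m

166.1531 kg/m


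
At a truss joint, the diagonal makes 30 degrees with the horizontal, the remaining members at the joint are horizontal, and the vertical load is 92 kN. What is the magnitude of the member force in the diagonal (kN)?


At the joint, only the diagonal has a vertical component, so vertical equilibrium gives:
F * sin(30) = 92
F = 92 / sin(30)
= 92 / 0.5
= 184.0 kN

184.0 kN


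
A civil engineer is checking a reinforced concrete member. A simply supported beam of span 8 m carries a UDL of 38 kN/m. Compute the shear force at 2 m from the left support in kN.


R_A = w * L / 2 = 38 * 8 / 2 = 152.0 kN
V(x) = R_A - w * x = 152.0 - 38 * 2
= 76.0 kN

76.0 kN


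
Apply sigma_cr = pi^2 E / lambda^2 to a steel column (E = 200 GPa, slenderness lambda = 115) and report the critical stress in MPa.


sigma_cr = pi^2 * E / lambda^2
= 9.8696 * 200000.0 / 115^2
= 9.8696 * 200000.0 / 13225
= 149.2568 MPa

149.2568 MPa


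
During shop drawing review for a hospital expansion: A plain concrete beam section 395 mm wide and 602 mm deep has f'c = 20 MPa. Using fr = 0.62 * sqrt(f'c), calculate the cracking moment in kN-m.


fr = 0.62 * sqrt(20) = 0.62 * 4.4721 = 2.7727 MPa
I = 395 * 602^3 / 12 = 7181337263.33 mm^4
y_t = 301.0 mm
M_cr = fr * I / y_t = 2.7727 * 7181337263.33 / 301.0 N-mm
= 66.1524 kN-m

66.1524 kN-m


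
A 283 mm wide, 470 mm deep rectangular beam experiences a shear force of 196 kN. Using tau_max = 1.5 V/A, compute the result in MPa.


A = b * h = 283 * 470 = 133010 mm^2
V = 196 kN = 196000.0 N
tau_max = 1.5 * V / A = 1.5 * 196000.0 / 133010
= 2.2104 MPa

2.2104 MPa


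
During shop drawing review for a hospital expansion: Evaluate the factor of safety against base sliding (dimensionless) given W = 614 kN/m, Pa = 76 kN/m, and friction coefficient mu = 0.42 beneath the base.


Resisting force = mu * W = 0.42 * 614 = 257.88 kN/m
FOS = Resisting / Driving = 257.88 / 76
= 3.3932 (dimensionless)

3.3932 (dimensionless)


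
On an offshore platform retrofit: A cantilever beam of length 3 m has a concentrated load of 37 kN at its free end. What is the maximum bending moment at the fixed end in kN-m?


For a cantilever with a point load at the free end:
M_max = P * L = 37 * 3 = 111 kN-m

111 kN-m


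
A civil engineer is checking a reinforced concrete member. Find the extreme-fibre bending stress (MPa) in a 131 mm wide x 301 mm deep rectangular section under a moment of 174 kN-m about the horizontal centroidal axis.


I = b * h^3 / 12 = 131 * 301^3 / 12 = 297707335.92 mm^4
y = h / 2 = 301 / 2 = 150.5 mm
M = 174 kN-m = 174000000.0 N-mm
sigma = M * y / I = 174000000.0 * 150.5 / 297707335.92
= 87.96 MPa

87.96 MPa


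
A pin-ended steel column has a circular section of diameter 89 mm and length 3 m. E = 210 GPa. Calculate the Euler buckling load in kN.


I = pi * d^4 / 64 = 3079852.55 mm^4
L = 3000.0 mm
P_cr = pi^2 * E * I / L^2
= 9.8696 * 210000.0 * 3079852.55 / 3000.0^2
= 709261.61 N = 709.2616 kN

709.2616 kN


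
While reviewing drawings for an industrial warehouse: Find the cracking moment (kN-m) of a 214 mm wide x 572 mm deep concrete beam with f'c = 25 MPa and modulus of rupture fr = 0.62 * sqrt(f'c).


fr = 0.62 * sqrt(25) = 0.62 * 5.0 = 3.1 MPa
I = 214 * 572^3 / 12 = 3337494922.67 mm^4
y_t = 286.0 mm
M_cr = fr * I / y_t = 3.1 * 3337494922.67 / 286.0 N-mm
= 36.1756 kN-m

36.1756 kN-m
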